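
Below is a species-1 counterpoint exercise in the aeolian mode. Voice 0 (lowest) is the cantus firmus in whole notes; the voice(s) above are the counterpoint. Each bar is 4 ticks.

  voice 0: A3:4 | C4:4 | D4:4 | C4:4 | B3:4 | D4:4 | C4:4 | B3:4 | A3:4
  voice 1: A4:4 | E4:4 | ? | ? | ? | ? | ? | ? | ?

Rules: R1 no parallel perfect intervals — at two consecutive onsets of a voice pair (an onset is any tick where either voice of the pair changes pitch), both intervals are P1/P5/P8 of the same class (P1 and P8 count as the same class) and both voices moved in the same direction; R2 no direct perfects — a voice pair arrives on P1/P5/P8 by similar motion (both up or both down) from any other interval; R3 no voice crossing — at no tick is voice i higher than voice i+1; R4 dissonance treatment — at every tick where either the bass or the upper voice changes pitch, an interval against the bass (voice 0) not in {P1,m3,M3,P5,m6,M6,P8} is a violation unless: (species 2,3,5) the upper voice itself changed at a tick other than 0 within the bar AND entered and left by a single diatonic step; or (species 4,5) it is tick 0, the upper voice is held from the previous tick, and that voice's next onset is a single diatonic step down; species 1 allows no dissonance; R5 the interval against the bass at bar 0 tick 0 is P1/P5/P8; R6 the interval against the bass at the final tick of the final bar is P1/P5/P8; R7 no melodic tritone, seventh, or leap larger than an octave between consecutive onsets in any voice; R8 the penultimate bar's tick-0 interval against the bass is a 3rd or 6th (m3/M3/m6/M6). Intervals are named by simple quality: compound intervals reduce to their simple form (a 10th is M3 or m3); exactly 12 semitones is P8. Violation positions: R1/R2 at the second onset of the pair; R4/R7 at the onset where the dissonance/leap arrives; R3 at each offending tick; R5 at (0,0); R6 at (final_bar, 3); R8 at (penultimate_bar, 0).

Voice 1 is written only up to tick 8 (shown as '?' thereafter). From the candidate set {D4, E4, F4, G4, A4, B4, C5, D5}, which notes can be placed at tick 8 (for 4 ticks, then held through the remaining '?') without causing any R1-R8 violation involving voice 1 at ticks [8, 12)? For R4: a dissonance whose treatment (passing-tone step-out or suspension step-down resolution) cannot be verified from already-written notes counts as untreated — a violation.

D4: legal
E4: violates R4
F4: legal
G4: violates R4
A4: violates R2
B4: legal
C5: violates R4
D5: violates R2,R7

{B4, D4, F4}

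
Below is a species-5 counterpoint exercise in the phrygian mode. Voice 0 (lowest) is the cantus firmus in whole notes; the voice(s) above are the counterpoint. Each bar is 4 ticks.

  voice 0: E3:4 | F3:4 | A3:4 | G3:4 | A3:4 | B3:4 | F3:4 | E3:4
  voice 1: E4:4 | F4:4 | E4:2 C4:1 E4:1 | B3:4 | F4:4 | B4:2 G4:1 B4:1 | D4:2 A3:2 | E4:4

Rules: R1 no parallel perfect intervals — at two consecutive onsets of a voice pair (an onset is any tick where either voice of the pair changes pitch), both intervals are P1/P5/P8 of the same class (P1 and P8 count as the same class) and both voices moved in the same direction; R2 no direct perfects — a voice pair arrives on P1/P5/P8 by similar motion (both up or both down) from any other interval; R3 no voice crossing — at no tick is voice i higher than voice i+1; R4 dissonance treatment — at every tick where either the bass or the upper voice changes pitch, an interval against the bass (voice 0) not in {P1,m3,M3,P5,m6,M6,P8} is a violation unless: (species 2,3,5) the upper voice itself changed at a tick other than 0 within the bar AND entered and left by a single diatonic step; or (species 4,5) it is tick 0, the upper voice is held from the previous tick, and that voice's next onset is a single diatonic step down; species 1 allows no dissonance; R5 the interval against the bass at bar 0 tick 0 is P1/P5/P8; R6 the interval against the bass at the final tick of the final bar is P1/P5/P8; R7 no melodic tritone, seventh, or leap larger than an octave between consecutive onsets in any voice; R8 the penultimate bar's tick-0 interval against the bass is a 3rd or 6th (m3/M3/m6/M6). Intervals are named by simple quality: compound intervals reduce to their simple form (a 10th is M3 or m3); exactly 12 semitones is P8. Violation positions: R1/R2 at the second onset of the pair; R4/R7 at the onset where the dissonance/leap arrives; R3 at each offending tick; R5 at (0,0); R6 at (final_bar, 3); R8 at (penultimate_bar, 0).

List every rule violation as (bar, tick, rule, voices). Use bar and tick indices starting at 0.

bar 0: v0=E3 v1=E4 downbeat P8
bar 1: v0=F3 v1=F4 downbeat P8
bar 2: v0=A3 v1=E4 downbeat P5
bar 3: v0=G3 v1=B3 downbeat M3
bar 4: v0=A3 v1=F4 downbeat m6
bar 5: v0=B3 v1=B4 downbeat P8
bar 6: v0=F3 v1=D4 downbeat M6
bar 7: v0=E3 v1=E4 downbeat P8
  -> R1 @ bar 1 tick 0 v(0, 1): E3/E4 P8 -> F3/F4 P8 similar
  -> R7 @ bar 4 tick 0 v(1,): B3->F4 leap 6st
  -> R2 @ bar 5 tick 0 v(0, 1): A3/F4 m6 -> B3/B4 P8 similar
  -> R7 @ bar 5 tick 0 v(1,): F4->B4 leap 6st
  -> R7 @ bar 6 tick 0 v(0,): B3->F3 leap 6st

(1, 0, R1, (0, 1))
(4, 0, R7, (1,))
(5, 0, R2, (0, 1))
(5, 0, R7, (1,))
(6, 0, R7, (0,))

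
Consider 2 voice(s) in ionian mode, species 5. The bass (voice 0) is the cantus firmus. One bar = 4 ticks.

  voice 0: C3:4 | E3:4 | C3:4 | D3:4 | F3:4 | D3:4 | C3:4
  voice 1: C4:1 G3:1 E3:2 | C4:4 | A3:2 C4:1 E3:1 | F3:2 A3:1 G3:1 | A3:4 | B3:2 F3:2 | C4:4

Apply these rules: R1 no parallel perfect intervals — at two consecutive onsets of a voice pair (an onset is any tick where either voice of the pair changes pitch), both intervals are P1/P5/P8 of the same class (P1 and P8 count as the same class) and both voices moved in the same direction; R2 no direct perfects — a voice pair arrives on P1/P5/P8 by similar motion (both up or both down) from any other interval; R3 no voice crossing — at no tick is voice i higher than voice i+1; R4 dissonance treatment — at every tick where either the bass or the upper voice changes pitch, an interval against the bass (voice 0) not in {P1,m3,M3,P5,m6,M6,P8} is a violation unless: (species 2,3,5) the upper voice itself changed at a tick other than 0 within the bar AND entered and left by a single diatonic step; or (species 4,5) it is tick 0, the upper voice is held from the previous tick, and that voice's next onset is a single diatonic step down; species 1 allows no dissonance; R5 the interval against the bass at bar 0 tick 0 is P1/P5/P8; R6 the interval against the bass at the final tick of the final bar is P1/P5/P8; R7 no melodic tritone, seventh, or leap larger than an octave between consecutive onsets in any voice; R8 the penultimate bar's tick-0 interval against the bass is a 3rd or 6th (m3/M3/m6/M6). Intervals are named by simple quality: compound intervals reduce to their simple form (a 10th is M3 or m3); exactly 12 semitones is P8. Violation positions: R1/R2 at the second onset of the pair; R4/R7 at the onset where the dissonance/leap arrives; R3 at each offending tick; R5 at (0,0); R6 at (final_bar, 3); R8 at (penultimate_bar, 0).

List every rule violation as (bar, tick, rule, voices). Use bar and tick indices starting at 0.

bar 0: v0=C3 v1=C4 downbeat P8
bar 1: v0=E3 v1=C4 downbeat m6
bar 2: v0=C3 v1=A3 downbeat M6
bar 3: v0=D3 v1=F3 downbeat m3
bar 4: v0=F3 v1=A3 downbeat M3
bar 5: v0=D3 v1=B3 downbeat M6
bar 6: v0=C3 v1=C4 downbeat P8
  -> R7 @ bar 5 tick 2 v(1,): B3->F3 leap 6st

(5, 2, R7, (1,))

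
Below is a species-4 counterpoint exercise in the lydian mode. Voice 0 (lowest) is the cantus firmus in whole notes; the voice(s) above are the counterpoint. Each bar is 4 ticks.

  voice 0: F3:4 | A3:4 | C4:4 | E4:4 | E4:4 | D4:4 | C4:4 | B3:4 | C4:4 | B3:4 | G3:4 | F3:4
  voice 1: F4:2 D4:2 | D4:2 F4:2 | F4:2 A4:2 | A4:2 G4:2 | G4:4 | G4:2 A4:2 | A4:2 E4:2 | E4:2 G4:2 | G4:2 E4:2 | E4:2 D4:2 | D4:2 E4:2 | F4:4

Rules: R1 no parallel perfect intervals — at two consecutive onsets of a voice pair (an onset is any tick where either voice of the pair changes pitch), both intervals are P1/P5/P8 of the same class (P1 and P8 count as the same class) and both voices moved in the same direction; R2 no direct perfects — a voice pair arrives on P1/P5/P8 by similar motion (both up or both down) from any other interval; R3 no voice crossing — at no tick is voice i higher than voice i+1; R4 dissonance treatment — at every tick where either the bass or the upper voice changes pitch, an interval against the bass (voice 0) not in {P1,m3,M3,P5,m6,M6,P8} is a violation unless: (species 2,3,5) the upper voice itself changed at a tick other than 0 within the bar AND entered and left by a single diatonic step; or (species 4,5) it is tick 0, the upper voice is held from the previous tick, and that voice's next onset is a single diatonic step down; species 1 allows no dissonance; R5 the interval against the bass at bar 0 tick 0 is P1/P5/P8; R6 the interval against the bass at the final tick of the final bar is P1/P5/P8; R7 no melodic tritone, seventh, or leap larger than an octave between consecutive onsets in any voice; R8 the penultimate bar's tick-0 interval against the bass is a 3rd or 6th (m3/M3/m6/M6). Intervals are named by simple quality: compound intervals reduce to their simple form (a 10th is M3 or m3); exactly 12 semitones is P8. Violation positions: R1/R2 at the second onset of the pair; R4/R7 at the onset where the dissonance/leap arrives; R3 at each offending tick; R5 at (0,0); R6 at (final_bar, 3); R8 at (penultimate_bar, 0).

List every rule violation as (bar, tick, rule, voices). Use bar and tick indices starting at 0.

bar 0: v0=F3 v1=F4 downbeat P8
bar 1: v0=A3 v1=D4 downbeat P4
bar 2: v0=C4 v1=F4 downbeat P4
bar 3: v0=E4 v1=A4 downbeat P4
bar 4: v0=E4 v1=G4 downbeat m3
bar 5: v0=D4 v1=G4 downbeat P4
bar 6: v0=C4 v1=A4 downbeat M6
bar 7: v0=B3 v1=E4 downbeat P4
bar 8: v0=C4 v1=G4 downbeat P5
bar 9: v0=B3 v1=E4 downbeat P4
bar 10: v0=G3 v1=D4 downbeat P5
bar 11: v0=F3 v1=F4 downbeat P8
  -> R4 @ bar 1 tick 0 v(0, 1): A3/D4 P4 untreated
  -> R4 @ bar 2 tick 0 v(0, 1): C4/F4 P4 untreated
  -> R4 @ bar 5 tick 0 v(0, 1): D4/G4 P4 untreated
  -> R4 @ bar 7 tick 0 v(0, 1): B3/E4 P4 untreated
  -> R8 @ bar 10 tick 0 v(0, 1): penult P5 not 3rd/6th

(1, 0, R4, (0, 1))
(2, 0, R4, (0, 1))
(5, 0, R4, (0, 1))
(7, 0, R4, (0, 1))
(10, 0, R8, (0, 1))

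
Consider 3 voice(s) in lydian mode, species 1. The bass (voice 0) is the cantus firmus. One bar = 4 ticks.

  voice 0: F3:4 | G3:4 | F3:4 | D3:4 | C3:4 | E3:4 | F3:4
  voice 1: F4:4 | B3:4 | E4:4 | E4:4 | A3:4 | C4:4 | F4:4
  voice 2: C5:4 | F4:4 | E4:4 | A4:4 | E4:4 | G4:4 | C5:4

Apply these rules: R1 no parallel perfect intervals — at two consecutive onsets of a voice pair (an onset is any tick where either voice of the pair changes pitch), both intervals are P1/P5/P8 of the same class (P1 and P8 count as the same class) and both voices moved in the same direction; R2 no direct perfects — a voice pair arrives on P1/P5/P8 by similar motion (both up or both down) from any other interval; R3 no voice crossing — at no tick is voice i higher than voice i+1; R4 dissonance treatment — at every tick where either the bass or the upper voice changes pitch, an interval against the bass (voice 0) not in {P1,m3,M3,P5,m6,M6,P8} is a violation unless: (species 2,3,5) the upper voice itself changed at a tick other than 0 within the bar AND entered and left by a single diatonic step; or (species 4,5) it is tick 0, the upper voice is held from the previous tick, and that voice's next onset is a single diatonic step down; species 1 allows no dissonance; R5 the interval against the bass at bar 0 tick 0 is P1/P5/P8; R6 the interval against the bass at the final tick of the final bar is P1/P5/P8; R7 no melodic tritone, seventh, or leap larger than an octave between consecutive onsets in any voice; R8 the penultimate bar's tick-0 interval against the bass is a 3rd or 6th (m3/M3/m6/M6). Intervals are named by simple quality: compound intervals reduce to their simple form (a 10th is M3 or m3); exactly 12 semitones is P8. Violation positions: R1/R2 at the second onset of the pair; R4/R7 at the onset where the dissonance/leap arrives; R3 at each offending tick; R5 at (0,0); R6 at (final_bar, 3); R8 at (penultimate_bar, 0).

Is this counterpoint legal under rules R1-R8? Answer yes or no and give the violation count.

bar 0: v0=F3 v1=F4 v2=C5 (P5)
bar 1: v0=G3 v1=B3 v2=F4 (m7)
bar 2: v0=F3 v1=E4 v2=E4 (M7)
bar 3: v0=D3 v1=E4 v2=A4 (P5)
bar 4: v0=C3 v1=A3 v2=E4 (M3)
bar 5: v0=E3 v1=C4 v2=G4 (m3)
bar 6: v0=F3 v1=F4 v2=C5 (P5)
  R4 @ bar1.0: G3/F4 m7 untreated
  R7 @ bar1.0: F4->B3 leap 6st
  R4 @ bar2.0: F3/E4 M7 untreated
  R4 @ bar2.0: F3/E4 M7 untreated
  R4 @ bar3.0: D3/E4 M2 untreated
  R2 @ bar4.0: E4/A4 P4 -> A3/E4 P5 similar
  R1 @ bar5.0: A3/E4 P5 -> C4/G4 P5 similar
  R1 @ bar6.0: C4/G4 P5 -> F4/C5 P5 similar
  R2 @ bar6.0: E3/C4 m6 -> F3/F4 P8 similar
  R2 @ bar6.0: E3/G4 m3 -> F3/C5 P5 similar

No (10 violations)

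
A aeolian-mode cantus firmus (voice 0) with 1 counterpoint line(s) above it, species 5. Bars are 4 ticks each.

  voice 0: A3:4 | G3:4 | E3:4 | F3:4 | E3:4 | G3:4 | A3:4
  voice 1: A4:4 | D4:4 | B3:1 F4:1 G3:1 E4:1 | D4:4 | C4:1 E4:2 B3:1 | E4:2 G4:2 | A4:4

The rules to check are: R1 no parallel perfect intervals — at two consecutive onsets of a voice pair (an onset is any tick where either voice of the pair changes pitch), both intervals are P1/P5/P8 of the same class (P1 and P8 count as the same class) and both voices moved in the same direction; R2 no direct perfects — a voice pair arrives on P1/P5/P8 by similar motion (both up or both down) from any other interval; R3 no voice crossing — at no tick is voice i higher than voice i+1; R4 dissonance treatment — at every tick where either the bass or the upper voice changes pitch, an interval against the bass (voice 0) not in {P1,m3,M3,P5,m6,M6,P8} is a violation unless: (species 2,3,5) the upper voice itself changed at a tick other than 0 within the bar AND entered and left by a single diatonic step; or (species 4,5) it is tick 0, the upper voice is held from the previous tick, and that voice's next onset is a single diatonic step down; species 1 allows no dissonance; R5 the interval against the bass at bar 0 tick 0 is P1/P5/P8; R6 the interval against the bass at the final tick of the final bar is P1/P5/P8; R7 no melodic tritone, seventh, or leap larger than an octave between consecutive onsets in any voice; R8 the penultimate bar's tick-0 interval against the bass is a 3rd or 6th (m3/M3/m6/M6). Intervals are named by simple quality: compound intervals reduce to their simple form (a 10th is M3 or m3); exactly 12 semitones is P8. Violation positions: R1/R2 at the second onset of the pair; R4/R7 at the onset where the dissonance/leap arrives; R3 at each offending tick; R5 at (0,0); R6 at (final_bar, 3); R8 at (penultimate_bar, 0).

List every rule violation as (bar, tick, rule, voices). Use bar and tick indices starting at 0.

(1, 0, R2, (0, 1))
(2, 0, R1, (0, 1))
(2, 1, R4, (0, 1))
(2, 1, R7, (1,))
(2, 2, R7, (1,))
(6, 0, R1, (0, 1))

bar 0: v0=A3 v1=A4 downbeat P8
bar 1: v0=G3 v1=D4 downbeat P5
bar 2: v0=E3 v1=B3 downbeat P5
bar 3: v0=F3 v1=D4 downbeat M6
bar 4: v0=E3 v1=C4 downbeat m6
bar 5: v0=G3 v1=E4 downbeat M6
bar 6: v0=A3 v1=A4 downbeat P8
  -> R2 @ bar 1 tick 0 v(0, 1): A3/A4 P8 -> G3/D4 P5 similar
  -> R1 @ bar 2 tick 0 v(0, 1): G3/D4 P5 -> E3/B3 P5 similar
  -> R4 @ bar 2 tick 1 v(0, 1): E3/F4 m2 untreated
  -> R7 @ bar 2 tick 1 v(1,): B3->F4 leap 6st
  -> R7 @ bar 2 tick 2 v(1,): F4->G3 leap 10st
  -> R1 @ bar 6 tick 0 v(0, 1): G3/G4 P8 -> A3/A4 P8 similar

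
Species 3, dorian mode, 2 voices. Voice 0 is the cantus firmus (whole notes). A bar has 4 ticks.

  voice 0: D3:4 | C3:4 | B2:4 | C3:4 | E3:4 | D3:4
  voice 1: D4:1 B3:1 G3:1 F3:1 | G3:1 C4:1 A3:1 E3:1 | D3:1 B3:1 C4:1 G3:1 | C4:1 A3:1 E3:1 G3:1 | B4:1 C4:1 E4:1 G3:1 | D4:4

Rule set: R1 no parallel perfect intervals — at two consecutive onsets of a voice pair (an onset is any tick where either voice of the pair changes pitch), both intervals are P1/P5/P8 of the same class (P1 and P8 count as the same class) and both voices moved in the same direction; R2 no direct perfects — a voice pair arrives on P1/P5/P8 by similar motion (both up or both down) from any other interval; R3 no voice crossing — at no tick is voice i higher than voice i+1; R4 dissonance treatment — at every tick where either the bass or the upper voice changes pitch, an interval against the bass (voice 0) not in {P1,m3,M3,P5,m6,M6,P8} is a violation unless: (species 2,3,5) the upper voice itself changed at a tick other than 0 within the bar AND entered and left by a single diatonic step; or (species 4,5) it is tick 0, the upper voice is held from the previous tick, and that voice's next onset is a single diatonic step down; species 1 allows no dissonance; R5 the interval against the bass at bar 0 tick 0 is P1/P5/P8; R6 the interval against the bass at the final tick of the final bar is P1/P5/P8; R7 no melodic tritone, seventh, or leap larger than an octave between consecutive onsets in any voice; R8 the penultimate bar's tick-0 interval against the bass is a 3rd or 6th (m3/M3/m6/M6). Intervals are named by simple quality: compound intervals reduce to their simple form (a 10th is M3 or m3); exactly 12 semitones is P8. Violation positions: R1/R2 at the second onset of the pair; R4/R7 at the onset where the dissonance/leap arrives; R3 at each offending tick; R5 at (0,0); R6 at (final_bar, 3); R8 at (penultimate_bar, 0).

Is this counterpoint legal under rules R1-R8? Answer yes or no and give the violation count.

bar 0: v0=D3 v1=D4 (P8)
bar 1: v0=C3 v1=G3 (P5)
bar 2: v0=B2 v1=D3 (m3)
bar 3: v0=C3 v1=C4 (P8)
bar 4: v0=E3 v1=B4 (P5)
bar 5: v0=D3 v1=D4 (P8)
  R4 @ bar0.2: D3/G3 P4 untreated
  R4 @ bar2.2: B2/C4 m2 untreated
  R2 @ bar3.0: B2/G3 m6 -> C3/C4 P8 similar
  R1 @ bar4.0: C3/G3 P5 -> E3/B4 P5 similar
  R7 @ bar4.0: G3->B4 leap 16st
  R8 @ bar4.0: penult P5 not 3rd/6th
  R7 @ bar4.1: B4->C4 leap 11st

No (7 violations)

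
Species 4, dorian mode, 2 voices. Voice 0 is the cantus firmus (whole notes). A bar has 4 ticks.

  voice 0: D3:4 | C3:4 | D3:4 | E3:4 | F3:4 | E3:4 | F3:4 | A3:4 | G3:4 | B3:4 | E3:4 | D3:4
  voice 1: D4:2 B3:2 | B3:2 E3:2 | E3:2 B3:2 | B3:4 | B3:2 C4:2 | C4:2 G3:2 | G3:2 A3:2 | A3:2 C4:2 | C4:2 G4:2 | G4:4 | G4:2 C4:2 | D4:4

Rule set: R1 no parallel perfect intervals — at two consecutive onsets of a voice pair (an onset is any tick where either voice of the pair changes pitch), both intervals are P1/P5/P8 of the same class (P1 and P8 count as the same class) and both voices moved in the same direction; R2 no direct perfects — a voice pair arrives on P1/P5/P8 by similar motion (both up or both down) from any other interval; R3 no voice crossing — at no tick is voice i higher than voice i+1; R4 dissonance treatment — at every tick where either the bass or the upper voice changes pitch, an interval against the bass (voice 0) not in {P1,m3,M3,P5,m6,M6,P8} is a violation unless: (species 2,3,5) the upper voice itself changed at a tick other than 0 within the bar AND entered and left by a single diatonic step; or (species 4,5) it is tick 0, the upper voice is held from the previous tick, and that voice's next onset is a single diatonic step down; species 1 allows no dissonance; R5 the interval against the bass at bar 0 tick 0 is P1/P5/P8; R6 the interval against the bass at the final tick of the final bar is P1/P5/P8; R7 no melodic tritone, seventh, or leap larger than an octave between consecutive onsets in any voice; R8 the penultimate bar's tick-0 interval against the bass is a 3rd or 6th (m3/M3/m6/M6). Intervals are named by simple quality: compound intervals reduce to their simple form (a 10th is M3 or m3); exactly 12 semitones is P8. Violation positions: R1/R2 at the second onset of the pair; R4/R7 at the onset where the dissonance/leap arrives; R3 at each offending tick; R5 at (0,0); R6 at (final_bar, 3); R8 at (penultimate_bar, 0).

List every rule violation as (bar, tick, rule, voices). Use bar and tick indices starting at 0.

bar 0: v0=D3 v1=D4 downbeat P8
bar 1: v0=C3 v1=B3 downbeat M7
bar 2: v0=D3 v1=E3 downbeat M2
bar 3: v0=E3 v1=B3 downbeat P5
bar 4: v0=F3 v1=B3 downbeat TT
bar 5: v0=E3 v1=C4 downbeat m6
bar 6: v0=F3 v1=G3 downbeat M2
bar 7: v0=A3 v1=A3 downbeat P1
bar 8: v0=G3 v1=C4 downbeat P4
bar 9: v0=B3 v1=G4 downbeat m6
bar 10: v0=E3 v1=G4 downbeat m3
bar 11: v0=D3 v1=D4 downbeat P8
  -> R4 @ bar 1 tick 0 v(0, 1): C3/B3 M7 untreated
  -> R4 @ bar 2 tick 0 v(0, 1): D3/E3 M2 untreated
  -> R4 @ bar 4 tick 0 v(0, 1): F3/B3 TT untreated
  -> R4 @ bar 6 tick 0 v(0, 1): F3/G3 M2 untreated
  -> R4 @ bar 8 tick 0 v(0, 1): G3/C4 P4 untreated

(1, 0, R4, (0, 1))
(2, 0, R4, (0, 1))
(4, 0, R4, (0, 1))
(6, 0, R4, (0, 1))
(8, 0, R4, (0, 1))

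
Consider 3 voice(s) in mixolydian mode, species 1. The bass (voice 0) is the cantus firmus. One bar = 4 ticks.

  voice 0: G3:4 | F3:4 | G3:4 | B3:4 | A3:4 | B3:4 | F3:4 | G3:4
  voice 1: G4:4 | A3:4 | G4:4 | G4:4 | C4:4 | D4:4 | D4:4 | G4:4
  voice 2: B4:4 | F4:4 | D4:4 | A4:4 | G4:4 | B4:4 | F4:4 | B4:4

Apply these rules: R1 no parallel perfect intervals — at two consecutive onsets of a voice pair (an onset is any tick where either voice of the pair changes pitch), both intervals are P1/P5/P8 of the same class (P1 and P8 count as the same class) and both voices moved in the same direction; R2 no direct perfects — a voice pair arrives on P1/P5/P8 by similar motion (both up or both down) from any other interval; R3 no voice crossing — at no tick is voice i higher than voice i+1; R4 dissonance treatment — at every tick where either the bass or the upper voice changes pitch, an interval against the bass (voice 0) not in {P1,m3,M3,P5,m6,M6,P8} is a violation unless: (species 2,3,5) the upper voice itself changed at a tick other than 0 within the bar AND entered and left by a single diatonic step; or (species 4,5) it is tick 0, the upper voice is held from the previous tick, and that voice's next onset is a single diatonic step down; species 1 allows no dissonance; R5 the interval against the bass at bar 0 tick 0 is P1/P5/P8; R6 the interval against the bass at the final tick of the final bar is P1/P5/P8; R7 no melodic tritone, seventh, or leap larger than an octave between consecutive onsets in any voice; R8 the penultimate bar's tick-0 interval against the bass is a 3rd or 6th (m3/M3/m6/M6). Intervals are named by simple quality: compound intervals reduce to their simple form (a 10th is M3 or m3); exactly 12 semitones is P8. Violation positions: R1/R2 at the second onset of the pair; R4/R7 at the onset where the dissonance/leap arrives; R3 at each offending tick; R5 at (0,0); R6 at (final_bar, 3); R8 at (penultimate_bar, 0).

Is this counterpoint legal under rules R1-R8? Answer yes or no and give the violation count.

No (21 violations)

bar 0: v0=G3 v1=G4 v2=B4 (M3)
bar 1: v0=F3 v1=A3 v2=F4 (P8)
bar 2: v0=G3 v1=G4 v2=D4 (P5)
bar 3: v0=B3 v1=G4 v2=A4 (m7)
bar 4: v0=A3 v1=C4 v2=G4 (m7)
bar 5: v0=B3 v1=D4 v2=B4 (P8)
bar 6: v0=F3 v1=D4 v2=F4 (P8)
bar 7: v0=G3 v1=G4 v2=B4 (M3)
  R5 @ bar0.0: opens on M3
  R2 @ bar1.0: G3/B4 M3 -> F3/F4 P8 similar
  R7 @ bar1.0: G4->A3 leap 10st
  R7 @ bar1.0: B4->F4 leap 6st
  R2 @ bar2.0: F3/A3 M3 -> G3/G4 P8 similar
  R3 @ bar2.0: G4 above D4
  R7 @ bar2.0: A3->G4 leap 10st
  R3 @ bar2.1: G4 above D4
  R3 @ bar2.2: G4 above D4
  R3 @ bar2.3: G4 above D4
  R4 @ bar3.0: B3/A4 m7 untreated
  R2 @ bar4.0: G4/A4 M2 -> C4/G4 P5 similar
  R4 @ bar4.0: A3/G4 m7 untreated
  R2 @ bar5.0: A3/G4 m7 -> B3/B4 P8 similar
  R1 @ bar6.0: B3/B4 P8 -> F3/F4 P8 similar
  R7 @ bar6.0: B3->F3 leap 6st
  R7 @ bar6.0: B4->F4 leap 6st
  R8 @ bar6.0: penult P8 not 3rd/6th
  R2 @ bar7.0: F3/D4 M6 -> G3/G4 P8 similar
  R7 @ bar7.0: F4->B4 leap 6st
  R6 @ bar7.3: closes on M3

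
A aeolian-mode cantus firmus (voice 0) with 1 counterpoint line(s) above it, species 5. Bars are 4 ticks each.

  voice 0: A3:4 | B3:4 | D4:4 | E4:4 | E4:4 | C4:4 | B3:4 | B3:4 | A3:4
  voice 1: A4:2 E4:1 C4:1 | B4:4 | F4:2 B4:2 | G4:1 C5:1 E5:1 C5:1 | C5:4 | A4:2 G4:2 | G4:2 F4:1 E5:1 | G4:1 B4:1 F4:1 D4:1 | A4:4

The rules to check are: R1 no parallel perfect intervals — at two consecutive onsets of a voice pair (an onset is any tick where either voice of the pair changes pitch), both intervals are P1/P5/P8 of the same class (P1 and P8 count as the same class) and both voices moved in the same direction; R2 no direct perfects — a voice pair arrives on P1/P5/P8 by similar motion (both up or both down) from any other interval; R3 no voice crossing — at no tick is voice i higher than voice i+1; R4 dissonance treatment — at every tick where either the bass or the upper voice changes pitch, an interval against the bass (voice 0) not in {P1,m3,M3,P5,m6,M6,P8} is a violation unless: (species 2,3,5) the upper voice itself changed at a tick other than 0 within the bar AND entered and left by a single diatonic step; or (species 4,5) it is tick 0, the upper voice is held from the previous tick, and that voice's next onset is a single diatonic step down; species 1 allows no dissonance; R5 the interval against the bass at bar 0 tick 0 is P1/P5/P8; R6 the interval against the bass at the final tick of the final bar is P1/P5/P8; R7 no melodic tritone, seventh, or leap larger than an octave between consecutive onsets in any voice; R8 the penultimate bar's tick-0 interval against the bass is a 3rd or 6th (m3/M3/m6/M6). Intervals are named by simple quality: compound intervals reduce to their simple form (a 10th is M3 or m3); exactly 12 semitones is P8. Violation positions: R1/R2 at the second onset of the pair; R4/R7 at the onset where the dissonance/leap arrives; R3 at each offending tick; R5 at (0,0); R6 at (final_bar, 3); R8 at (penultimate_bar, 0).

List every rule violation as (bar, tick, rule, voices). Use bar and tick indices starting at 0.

(1, 0, R2, (0, 1))
(1, 0, R7, (1,))
(2, 0, R7, (1,))
(2, 2, R7, (1,))
(6, 2, R4, (0, 1))
(6, 3, R4, (0, 1))
(6, 3, R7, (1,))
(7, 2, R4, (0, 1))
(7, 2, R7, (1,))

bar 0: v0=A3 v1=A4 downbeat P8
bar 1: v0=B3 v1=B4 downbeat P8
bar 2: v0=D4 v1=F4 downbeat m3
bar 3: v0=E4 v1=G4 downbeat m3
bar 4: v0=E4 v1=C5 downbeat m6
bar 5: v0=C4 v1=A4 downbeat M6
bar 6: v0=B3 v1=G4 downbeat m6
bar 7: v0=B3 v1=G4 downbeat m6
bar 8: v0=A3 v1=A4 downbeat P8
  -> R2 @ bar 1 tick 0 v(0, 1): A3/C4 m3 -> B3/B4 P8 similar
  -> R7 @ bar 1 tick 0 v(1,): C4->B4 leap 11st
  -> R7 @ bar 2 tick 0 v(1,): B4->F4 leap 6st
  -> R7 @ bar 2 tick 2 v(1,): F4->B4 leap 6st
  -> R4 @ bar 6 tick 2 v(0, 1): B3/F4 TT untreated
  -> R4 @ bar 6 tick 3 v(0, 1): B3/E5 P4 untreated
  -> R7 @ bar 6 tick 3 v(1,): F4->E5 leap 11st
  -> R4 @ bar 7 tick 2 v(0, 1): B3/F4 TT untreated
  -> R7 @ bar 7 tick 2 v(1,): B4->F4 leap 6st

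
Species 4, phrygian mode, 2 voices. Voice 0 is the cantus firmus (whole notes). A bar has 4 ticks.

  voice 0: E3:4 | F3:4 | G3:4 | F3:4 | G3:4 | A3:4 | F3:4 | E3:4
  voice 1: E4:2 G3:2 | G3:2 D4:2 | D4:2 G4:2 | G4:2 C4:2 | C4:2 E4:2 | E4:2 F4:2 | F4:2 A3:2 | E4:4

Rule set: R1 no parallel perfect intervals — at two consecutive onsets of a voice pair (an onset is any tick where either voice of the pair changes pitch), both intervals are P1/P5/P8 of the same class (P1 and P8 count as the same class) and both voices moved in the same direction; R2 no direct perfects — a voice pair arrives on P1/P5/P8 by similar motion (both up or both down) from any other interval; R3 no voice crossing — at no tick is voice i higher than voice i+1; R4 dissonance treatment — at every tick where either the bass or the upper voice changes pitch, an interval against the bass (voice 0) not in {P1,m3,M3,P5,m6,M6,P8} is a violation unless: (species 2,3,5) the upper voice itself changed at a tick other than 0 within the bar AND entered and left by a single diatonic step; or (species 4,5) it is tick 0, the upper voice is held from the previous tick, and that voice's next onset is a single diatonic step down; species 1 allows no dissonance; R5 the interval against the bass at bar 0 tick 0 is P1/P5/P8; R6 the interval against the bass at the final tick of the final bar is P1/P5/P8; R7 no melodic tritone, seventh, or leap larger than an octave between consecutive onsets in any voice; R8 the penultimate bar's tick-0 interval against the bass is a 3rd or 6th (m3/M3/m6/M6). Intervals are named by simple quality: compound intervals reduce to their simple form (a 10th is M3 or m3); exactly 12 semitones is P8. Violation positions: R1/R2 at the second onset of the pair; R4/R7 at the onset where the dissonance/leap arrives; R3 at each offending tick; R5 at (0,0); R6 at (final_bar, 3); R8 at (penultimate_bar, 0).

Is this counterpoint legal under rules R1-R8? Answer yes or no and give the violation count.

bar 0: v0=E3 v1=E4 (P8)
bar 1: v0=F3 v1=G3 (M2)
bar 2: v0=G3 v1=D4 (P5)
bar 3: v0=F3 v1=G4 (M2)
bar 4: v0=G3 v1=C4 (P4)
bar 5: v0=A3 v1=E4 (P5)
bar 6: v0=F3 v1=F4 (P8)
bar 7: v0=E3 v1=E4 (P8)
  R4 @ bar1.0: F3/G3 M2 untreated
  R4 @ bar3.0: F3/G4 M2 untreated
  R4 @ bar4.0: G3/C4 P4 untreated
  R8 @ bar6.0: penult P8 not 3rd/6th

No (4 violations)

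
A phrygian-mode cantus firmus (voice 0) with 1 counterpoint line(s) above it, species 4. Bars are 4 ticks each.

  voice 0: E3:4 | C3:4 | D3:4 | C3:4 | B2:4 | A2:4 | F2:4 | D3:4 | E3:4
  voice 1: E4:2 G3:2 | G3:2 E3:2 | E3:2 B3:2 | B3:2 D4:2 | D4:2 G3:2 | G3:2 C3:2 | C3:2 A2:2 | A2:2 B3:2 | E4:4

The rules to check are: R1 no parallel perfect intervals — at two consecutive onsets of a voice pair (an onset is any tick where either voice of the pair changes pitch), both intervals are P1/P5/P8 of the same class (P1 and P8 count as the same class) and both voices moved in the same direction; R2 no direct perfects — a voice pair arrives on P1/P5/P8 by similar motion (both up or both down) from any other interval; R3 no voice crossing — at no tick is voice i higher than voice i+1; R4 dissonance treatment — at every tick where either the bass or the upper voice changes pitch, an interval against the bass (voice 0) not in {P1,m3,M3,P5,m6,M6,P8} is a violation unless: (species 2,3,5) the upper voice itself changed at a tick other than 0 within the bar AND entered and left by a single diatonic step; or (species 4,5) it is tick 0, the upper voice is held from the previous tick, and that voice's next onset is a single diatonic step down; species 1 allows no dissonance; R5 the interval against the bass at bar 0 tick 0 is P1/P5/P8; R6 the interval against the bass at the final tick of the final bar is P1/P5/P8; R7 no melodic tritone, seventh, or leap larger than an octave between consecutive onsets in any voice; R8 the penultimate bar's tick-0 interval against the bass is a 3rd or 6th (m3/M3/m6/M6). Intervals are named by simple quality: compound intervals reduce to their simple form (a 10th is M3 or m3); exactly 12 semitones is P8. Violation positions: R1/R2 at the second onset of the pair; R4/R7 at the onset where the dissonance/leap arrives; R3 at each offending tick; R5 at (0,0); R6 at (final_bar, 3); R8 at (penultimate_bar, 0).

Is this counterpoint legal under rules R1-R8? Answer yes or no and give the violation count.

bar 0: v0=E3 v1=E4 (P8)
bar 1: v0=C3 v1=G3 (P5)
bar 2: v0=D3 v1=E3 (M2)
bar 3: v0=C3 v1=B3 (M7)
bar 4: v0=B2 v1=D4 (m3)
bar 5: v0=A2 v1=G3 (m7)
bar 6: v0=F2 v1=C3 (P5)
bar 7: v0=D3 v1=A2 (P4)
bar 8: v0=E3 v1=E4 (P8)
  R4 @ bar2.0: D3/E3 M2 untreated
  R4 @ bar3.0: C3/B3 M7 untreated
  R4 @ bar3.2: C3/D4 M2 untreated
  R4 @ bar5.0: A2/G3 m7 untreated
  R3 @ bar7.0: D3 above A2
  R4 @ bar7.0: D3/A2 P4 untreated
  R8 @ bar7.0: penult P4 not 3rd/6th
  R3 @ bar7.1: D3 above A2
  R7 @ bar7.2: A2->B3 leap 14st
  R2 @ bar8.0: D3/B3 M6 -> E3/E4 P8 similar

No (10 violations)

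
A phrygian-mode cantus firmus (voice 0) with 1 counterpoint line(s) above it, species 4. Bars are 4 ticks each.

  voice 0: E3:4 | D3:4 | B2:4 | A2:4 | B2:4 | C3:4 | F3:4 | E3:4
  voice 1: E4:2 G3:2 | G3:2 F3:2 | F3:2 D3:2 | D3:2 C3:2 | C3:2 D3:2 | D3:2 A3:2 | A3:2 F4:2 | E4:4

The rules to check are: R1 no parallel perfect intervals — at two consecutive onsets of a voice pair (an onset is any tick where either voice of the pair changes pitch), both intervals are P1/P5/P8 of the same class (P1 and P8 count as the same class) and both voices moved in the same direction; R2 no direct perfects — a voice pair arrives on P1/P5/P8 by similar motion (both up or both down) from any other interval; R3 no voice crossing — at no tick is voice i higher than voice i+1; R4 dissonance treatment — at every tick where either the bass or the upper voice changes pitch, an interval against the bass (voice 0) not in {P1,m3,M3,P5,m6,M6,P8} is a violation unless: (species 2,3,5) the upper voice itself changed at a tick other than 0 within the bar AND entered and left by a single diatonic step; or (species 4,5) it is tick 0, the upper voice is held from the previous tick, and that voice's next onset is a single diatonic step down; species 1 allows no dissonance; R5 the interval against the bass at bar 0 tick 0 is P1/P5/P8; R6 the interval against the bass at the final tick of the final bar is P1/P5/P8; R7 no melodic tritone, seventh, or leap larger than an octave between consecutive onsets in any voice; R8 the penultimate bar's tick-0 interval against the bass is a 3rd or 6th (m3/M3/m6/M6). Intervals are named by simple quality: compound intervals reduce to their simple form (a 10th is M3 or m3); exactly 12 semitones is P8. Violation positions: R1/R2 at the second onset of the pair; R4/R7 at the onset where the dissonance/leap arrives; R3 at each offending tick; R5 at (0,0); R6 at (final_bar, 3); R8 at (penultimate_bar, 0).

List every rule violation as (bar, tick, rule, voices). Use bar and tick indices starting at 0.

(2, 0, R4, (0, 1))
(4, 0, R4, (0, 1))
(5, 0, R4, (0, 1))
(7, 0, R1, (0, 1))

bar 0: v0=E3 v1=E4 downbeat P8
bar 1: v0=D3 v1=G3 downbeat P4
bar 2: v0=B2 v1=F3 downbeat TT
bar 3: v0=A2 v1=D3 downbeat P4
bar 4: v0=B2 v1=C3 downbeat m2
bar 5: v0=C3 v1=D3 downbeat M2
bar 6: v0=F3 v1=A3 downbeat M3
bar 7: v0=E3 v1=E4 downbeat P8
  -> R4 @ bar 2 tick 0 v(0, 1): B2/F3 TT untreated
  -> R4 @ bar 4 tick 0 v(0, 1): B2/C3 m2 untreated
  -> R4 @ bar 5 tick 0 v(0, 1): C3/D3 M2 untreated
  -> R1 @ bar 7 tick 0 v(0, 1): F3/F4 P8 -> E3/E4 P8 similar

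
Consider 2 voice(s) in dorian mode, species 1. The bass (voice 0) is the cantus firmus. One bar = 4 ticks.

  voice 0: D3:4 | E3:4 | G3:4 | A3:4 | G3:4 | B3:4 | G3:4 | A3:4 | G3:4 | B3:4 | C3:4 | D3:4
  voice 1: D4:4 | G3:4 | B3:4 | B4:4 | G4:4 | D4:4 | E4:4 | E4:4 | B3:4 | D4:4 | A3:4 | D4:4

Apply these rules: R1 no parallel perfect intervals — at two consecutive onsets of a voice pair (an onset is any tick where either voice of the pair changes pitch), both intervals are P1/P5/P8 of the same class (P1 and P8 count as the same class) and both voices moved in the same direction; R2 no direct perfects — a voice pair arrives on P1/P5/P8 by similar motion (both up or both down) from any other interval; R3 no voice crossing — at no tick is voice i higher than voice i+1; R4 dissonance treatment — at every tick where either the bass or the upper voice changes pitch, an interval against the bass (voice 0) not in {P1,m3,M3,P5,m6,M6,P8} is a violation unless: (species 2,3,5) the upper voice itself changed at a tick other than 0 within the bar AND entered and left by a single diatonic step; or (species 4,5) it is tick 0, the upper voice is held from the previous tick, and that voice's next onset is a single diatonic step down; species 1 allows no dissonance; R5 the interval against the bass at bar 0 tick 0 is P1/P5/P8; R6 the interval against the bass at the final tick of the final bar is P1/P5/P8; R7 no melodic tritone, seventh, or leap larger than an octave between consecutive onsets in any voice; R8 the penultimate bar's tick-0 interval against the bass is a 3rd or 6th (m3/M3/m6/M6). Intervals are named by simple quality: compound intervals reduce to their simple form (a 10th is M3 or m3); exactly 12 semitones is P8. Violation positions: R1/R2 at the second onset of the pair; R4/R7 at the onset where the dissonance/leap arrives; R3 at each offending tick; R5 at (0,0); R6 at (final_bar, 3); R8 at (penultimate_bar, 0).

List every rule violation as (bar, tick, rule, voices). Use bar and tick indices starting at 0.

bar 0: v0=D3 v1=D4 downbeat P8
bar 1: v0=E3 v1=G3 downbeat m3
bar 2: v0=G3 v1=B3 downbeat M3
bar 3: v0=A3 v1=B4 downbeat M2
bar 4: v0=G3 v1=G4 downbeat P8
bar 5: v0=B3 v1=D4 downbeat m3
bar 6: v0=G3 v1=E4 downbeat M6
bar 7: v0=A3 v1=E4 downbeat P5
bar 8: v0=G3 v1=B3 downbeat M3
bar 9: v0=B3 v1=D4 downbeat m3
bar 10: v0=C3 v1=A3 downbeat M6
bar 11: v0=D3 v1=D4 downbeat P8
  -> R4 @ bar 3 tick 0 v(0, 1): A3/B4 M2 untreated
  -> R2 @ bar 4 tick 0 v(0, 1): A3/B4 M2 -> G3/G4 P8 similar
  -> R7 @ bar 10 tick 0 v(0,): B3->C3 leap 11st
  -> R2 @ bar 11 tick 0 v(0, 1): C3/A3 M6 -> D3/D4 P8 similar

(3, 0, R4, (0, 1))
(4, 0, R2, (0, 1))
(10, 0, R7, (0,))
(11, 0, R2, (0, 1))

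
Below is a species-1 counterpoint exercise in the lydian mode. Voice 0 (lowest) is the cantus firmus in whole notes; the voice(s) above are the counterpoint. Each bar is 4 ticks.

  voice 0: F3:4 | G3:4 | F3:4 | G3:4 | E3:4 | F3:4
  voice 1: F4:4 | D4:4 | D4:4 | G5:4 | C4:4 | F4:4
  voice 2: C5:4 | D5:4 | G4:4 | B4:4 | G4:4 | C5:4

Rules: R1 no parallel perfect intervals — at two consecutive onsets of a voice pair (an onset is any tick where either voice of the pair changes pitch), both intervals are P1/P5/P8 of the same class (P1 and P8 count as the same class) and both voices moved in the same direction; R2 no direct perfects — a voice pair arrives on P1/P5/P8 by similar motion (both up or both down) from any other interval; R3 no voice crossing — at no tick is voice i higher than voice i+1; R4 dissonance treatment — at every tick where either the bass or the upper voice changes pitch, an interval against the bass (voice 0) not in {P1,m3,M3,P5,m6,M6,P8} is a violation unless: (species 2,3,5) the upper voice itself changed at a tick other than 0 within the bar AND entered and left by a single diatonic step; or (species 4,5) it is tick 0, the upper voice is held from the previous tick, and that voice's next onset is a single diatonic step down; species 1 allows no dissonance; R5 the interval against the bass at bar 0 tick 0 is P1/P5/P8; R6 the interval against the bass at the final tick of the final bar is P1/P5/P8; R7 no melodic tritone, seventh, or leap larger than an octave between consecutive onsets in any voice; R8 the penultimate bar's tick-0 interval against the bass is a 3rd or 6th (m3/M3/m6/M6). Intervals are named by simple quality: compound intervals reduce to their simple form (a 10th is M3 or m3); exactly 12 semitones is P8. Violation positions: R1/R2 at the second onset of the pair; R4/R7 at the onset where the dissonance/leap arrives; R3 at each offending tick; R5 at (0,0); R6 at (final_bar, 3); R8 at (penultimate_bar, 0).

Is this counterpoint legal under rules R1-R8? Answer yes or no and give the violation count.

bar 0: v0=F3 v1=F4 v2=C5 (P5)
bar 1: v0=G3 v1=D4 v2=D5 (P5)
bar 2: v0=F3 v1=D4 v2=G4 (M2)
bar 3: v0=G3 v1=G5 v2=B4 (M3)
bar 4: v0=E3 v1=C4 v2=G4 (m3)
bar 5: v0=F3 v1=F4 v2=C5 (P5)
  R1 @ bar1.0: F3/C5 P5 -> G3/D5 P5 similar
  R4 @ bar2.0: F3/G4 M2 untreated
  R2 @ bar3.0: F3/D4 M6 -> G3/G5 P1 similar
  R3 @ bar3.0: G5 above B4
  R7 @ bar3.0: D4->G5 leap 17st
  R3 @ bar3.1: G5 above B4
  R3 @ bar3.2: G5 above B4
  R3 @ bar3.3: G5 above B4
  R2 @ bar4.0: G5/B4 m6 -> C4/G4 P5 similar
  R7 @ bar4.0: G5->C4 leap 19st
  R1 @ bar5.0: C4/G4 P5 -> F4/C5 P5 similar
  R2 @ bar5.0: E3/C4 m6 -> F3/F4 P8 similar
  R2 @ bar5.0: E3/G4 m3 -> F3/C5 P5 similar

No (13 violations)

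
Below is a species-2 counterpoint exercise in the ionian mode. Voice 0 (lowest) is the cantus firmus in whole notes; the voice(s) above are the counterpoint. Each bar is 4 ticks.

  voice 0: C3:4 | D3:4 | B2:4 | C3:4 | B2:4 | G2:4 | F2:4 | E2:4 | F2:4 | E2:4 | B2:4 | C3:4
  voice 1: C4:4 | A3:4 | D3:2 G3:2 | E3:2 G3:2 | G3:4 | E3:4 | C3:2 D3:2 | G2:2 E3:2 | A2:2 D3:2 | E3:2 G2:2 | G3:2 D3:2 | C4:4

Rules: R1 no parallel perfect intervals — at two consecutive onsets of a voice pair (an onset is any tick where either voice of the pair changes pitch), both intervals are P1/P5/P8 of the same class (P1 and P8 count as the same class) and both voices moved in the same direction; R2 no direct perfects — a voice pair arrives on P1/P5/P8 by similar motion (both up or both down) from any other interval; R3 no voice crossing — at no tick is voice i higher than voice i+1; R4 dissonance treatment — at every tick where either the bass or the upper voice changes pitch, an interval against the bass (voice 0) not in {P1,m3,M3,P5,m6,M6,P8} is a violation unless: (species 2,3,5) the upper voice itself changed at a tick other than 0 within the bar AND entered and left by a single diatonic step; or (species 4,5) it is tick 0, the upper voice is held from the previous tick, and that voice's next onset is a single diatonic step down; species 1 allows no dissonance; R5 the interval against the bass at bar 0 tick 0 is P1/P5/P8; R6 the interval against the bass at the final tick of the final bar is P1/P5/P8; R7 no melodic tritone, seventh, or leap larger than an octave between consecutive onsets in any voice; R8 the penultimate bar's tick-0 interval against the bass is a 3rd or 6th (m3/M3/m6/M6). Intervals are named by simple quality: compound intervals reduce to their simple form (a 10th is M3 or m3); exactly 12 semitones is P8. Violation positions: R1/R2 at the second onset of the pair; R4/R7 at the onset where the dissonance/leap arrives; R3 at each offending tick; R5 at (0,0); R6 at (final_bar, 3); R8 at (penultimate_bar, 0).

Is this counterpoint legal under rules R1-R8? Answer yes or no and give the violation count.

bar 0: v0=C3 v1=C4 (P8)
bar 1: v0=D3 v1=A3 (P5)
bar 2: v0=B2 v1=D3 (m3)
bar 3: v0=C3 v1=E3 (M3)
bar 4: v0=B2 v1=G3 (m6)
bar 5: v0=G2 v1=E3 (M6)
bar 6: v0=F2 v1=C3 (P5)
bar 7: v0=E2 v1=G2 (m3)
bar 8: v0=F2 v1=A2 (M3)
bar 9: v0=E2 v1=E3 (P8)
bar 10: v0=B2 v1=G3 (m6)
bar 11: v0=C3 v1=C4 (P8)
  R2 @ bar6.0: G2/E3 M6 -> F2/C3 P5 similar
  R2 @ bar11.0: B2/D3 m3 -> C3/C4 P8 similar
  R7 @ bar11.0: D3->C4 leap 10st

No (3 violations)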